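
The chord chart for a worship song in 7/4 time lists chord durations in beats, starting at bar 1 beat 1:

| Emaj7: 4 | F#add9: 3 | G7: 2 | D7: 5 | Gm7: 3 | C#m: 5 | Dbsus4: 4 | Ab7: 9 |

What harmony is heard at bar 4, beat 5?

Beat 5 of bar 4 is beat (4−1)×7 + 5 = 26 overall.
Running totals: Emaj7 ends at 4, F#add9 ends at 7, G7 ends at 9, D7 ends at 14, Gm7 ends at 17, C#m ends at 22, Dbsus4 ends at 26.
Beat 26 falls within Dbsus4.

Dbsus4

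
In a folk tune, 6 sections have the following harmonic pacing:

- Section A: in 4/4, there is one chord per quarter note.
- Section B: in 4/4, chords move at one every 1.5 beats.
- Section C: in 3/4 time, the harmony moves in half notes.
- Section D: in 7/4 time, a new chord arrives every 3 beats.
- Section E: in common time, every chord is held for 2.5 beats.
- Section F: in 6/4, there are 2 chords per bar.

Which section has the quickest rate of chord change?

A: 4/1 = 4 chords/bar.
B: 4/1.5 = 8/3 chords/bar.
C: 3/2 = 1.5 chords/bar.
D: 7/3 = 7/3 chords/bar.
E: 4/2.5 = 1.6 chords/bar.
F: 6/3 = 2 chords/bar.
Fastest is A at 4 chords/bar.

Section A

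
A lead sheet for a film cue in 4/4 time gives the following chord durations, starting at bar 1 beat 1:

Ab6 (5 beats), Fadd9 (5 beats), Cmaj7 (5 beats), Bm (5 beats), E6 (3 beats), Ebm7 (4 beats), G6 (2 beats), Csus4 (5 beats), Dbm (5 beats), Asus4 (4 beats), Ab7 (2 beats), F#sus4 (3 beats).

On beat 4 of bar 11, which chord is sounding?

Ab7

Beat 4 of bar 11 is beat (11−1)×4 + 4 = 44 overall.
Running totals: Ab6 ends at 5, Fadd9 ends at 10, Cmaj7 ends at 15, Bm ends at 20, E6 ends at 23, Ebm7 ends at 27, G6 ends at 29, Csus4 ends at 34, Dbm ends at 39, Asus4 ends at 43, Ab7 ends at 45.
Beat 44 falls within Ab7.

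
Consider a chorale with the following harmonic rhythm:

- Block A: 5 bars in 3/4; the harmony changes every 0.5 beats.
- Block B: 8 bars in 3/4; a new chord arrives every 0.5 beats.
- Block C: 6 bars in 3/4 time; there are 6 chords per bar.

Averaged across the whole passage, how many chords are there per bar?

6 chords per bar

A: 5 × 3 = 15 beats ÷ 0.5 = 30 chords.
B: 8 × 3 = 24 beats ÷ 0.5 = 48 chords.
C: 6 × 3 = 18 beats ÷ 0.5 = 36 chords.
Overall: 114 chords over 19 bars → 114/19 = 6 chords per bar.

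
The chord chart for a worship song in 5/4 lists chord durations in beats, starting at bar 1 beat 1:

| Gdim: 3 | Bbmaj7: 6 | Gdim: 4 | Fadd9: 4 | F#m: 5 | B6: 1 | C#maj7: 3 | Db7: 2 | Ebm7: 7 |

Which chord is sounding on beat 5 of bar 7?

Beat 5 of bar 7 is beat (7−1)×5 + 5 = 35 overall.
Running totals: Gdim ends at 3, Bbmaj7 ends at 9, Gdim ends at 13, Fadd9 ends at 17, F#m ends at 22, B6 ends at 23, C#maj7 ends at 26, Db7 ends at 28, Ebm7 ends at 35.
Beat 35 falls within Ebm7.

Ebm7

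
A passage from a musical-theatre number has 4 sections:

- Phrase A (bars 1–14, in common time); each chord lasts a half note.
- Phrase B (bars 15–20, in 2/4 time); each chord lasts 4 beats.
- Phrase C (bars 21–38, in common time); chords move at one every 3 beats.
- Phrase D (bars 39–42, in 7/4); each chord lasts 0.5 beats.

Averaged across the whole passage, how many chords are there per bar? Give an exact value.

A: 14 × 4 = 56 beats ÷ 2 = 28 chords.
B: 6 × 2 = 12 beats ÷ 4 = 3 chords.
C: 18 × 4 = 72 beats ÷ 3 = 24 chords.
D: 4 × 7 = 28 beats ÷ 0.5 = 56 chords.
Overall: 111 chords over 42 bars → 111/42 = 37/14 chords per bar.

37/14 chords per bar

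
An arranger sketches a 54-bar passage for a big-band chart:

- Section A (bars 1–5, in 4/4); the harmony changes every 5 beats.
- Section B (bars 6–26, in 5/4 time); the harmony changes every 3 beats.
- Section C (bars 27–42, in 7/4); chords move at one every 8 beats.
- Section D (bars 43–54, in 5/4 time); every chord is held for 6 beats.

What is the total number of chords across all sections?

A: 5·4 = 20 beats, 20/5 = 4 chords.
B: 21·5 = 105 beats, 105/3 = 35 chords.
C: 16·7 = 112 beats, 112/8 = 14 chords.
D: 12·5 = 60 beats, 60/6 = 10 chords.
Total: 4 + 35 + 14 + 10 = 63.

63 chords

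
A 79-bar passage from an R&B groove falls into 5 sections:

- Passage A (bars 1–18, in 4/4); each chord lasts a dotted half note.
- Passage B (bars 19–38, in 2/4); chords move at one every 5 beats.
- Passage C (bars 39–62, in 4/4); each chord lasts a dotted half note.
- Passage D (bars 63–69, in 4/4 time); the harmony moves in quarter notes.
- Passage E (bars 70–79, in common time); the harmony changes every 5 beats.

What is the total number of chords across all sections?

A: 18 bars × 4 beats = 72 beats; 3 beats/chord → 24 chords.
B: 20 bars × 2 beats = 40 beats; 5 beats/chord → 8 chords.
C: 24 bars × 4 beats = 96 beats; 3 beats/chord → 32 chords.
D: 7 bars × 4 beats = 28 beats; 1 beat/chord → 28 chords.
E: 10 bars × 4 beats = 40 beats; 5 beats/chord → 8 chords.
Total: 24 + 8 + 32 + 28 + 8 = 100.

100 chords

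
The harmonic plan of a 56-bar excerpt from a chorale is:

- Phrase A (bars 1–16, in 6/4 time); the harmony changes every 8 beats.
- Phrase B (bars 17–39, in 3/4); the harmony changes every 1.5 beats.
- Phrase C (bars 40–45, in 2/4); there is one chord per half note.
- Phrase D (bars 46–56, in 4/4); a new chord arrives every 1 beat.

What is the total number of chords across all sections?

108 chords

A has 96 beats and chords last 8 each, so 12 chords.
B has 69 beats and chords last 1.5 each, so 46 chords.
C has 12 beats and chords last 2 each, so 6 chords.
D has 44 beats and chords last 1 each, so 44 chords.
Total: 12 + 46 + 6 + 44 = 108.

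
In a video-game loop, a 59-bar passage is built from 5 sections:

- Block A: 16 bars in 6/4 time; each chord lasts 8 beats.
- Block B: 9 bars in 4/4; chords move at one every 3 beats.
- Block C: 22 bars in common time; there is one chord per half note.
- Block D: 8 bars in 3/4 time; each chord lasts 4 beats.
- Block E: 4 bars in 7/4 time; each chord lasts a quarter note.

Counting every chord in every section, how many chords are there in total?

A has 96 beats and chords last 8 each, so 12 chords.
B has 36 beats and chords last 3 each, so 12 chords.
C has 88 beats and chords last 2 each, so 44 chords.
D has 24 beats and chords last 4 each, so 6 chords.
E has 28 beats and chords last 1 each, so 28 chords.
Total: 12 + 12 + 44 + 6 + 28 = 102.

102 chords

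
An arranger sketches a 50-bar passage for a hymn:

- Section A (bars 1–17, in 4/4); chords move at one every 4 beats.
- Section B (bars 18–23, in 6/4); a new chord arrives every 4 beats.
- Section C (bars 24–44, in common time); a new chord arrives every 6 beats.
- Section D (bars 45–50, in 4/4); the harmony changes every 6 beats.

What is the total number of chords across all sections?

A has 68 beats and chords last 4 each, so 17 chords.
B has 36 beats and chords last 4 each, so 9 chords.
C has 84 beats and chords last 6 each, so 14 chords.
D has 24 beats and chords last 6 each, so 4 chords.
Total: 17 + 9 + 14 + 4 = 44.

44 chords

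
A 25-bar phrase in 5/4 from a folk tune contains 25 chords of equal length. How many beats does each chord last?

5 beats

25 bars × 5 beats/bar = 125 beats total.
125 beats ÷ 25 chords = 5 beats per chord.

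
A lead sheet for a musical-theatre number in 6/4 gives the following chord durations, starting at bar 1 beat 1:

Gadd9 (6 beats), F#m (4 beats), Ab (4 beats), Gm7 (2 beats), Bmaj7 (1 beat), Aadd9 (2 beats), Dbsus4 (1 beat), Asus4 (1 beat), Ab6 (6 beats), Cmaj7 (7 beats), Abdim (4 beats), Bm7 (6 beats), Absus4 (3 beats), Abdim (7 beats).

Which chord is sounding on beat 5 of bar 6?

Beat 5 of bar 6 is beat (6−1)×6 + 5 = 35 overall.
Running totals: Gadd9 ends at 6, F#m ends at 10, Ab ends at 14, Gm7 ends at 16, Bmaj7 ends at 17, Aadd9 ends at 19, Dbsus4 ends at 20, Asus4 ends at 21, Ab6 ends at 27, Cmaj7 ends at 34, Abdim ends at 38.
Beat 35 falls within Abdim.

Abdim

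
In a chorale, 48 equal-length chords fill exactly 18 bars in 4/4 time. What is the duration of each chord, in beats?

1.5 beats

18 bars × 4 beats/bar = 72 beats total.
72 beats ÷ 48 chords = 1.5 beats per chord.
(That is a dotted quarter note.)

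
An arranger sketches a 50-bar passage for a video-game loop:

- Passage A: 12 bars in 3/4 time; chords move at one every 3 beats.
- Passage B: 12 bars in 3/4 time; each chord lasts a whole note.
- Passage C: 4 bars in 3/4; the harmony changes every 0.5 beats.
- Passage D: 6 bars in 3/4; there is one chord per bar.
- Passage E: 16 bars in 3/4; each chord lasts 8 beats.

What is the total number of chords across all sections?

57 chords

A has 36 beats and chords last 3 each, so 12 chords.
B has 36 beats and chords last 4 each, so 9 chords.
C has 12 beats and chords last 0.5 each, so 24 chords.
D has 18 beats and chords last 3 each, so 6 chords.
E has 48 beats and chords last 8 each, so 6 chords.
Total: 12 + 9 + 24 + 6 + 6 = 57.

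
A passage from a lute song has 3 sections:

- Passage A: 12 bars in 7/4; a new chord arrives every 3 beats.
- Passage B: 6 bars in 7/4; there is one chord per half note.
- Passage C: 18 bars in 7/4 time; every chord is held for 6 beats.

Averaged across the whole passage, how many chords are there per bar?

A: 12 bars of 7 beats is 84 beats; at 3 beats each that's 28 chords.
B: 6 bars of 7 beats is 42 beats; at 2 beats each that's 21 chords.
C: 18 bars of 7 beats is 126 beats; at 6 beats each that's 21 chords.
Overall: 70 chords over 36 bars → 70/36 = 35/18 chords per bar.

35/18 chords per bar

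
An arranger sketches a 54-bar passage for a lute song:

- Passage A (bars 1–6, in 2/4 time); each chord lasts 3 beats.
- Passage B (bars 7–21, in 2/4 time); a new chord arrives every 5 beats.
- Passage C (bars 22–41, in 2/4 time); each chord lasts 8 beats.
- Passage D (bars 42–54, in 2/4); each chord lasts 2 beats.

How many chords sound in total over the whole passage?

28 chords

A has 12 beats and chords last 3 each, so 4 chords.
B has 30 beats and chords last 5 each, so 6 chords.
C has 40 beats and chords last 8 each, so 5 chords.
D has 26 beats and chords last 2 each, so 13 chords.
Total: 4 + 6 + 5 + 13 = 28.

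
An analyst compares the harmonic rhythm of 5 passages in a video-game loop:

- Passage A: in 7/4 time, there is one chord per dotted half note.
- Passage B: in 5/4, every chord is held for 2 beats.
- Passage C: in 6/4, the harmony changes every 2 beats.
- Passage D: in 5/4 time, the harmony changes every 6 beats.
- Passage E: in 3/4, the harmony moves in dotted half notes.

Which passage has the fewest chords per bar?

A: 7 beats/bar ÷ 3 beats/chord = 7/3 chords/bar.
B: 5 beats/bar ÷ 2 beats/chord = 2.5 chords/bar.
C: 6 beats/bar ÷ 2 beats/chord = 3 chords/bar.
D: 5 beats/bar ÷ 6 beats/chord = 5/6 chords/bar.
E: 3 beats/bar ÷ 3 beats/chord = 1 chord/bar.
Slowest is D at 5/6 chords/bar.

Passage D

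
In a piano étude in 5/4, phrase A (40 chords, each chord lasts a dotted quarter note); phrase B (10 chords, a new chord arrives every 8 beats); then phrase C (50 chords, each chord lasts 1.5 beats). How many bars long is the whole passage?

A: 40 × 1.5 = 60 beats = 12 bars.
B: 10 × 8 = 80 beats = 16 bars.
C: 50 × 1.5 = 75 beats = 15 bars.
Total: 12 + 16 + 15 = 43 bars.

43 bars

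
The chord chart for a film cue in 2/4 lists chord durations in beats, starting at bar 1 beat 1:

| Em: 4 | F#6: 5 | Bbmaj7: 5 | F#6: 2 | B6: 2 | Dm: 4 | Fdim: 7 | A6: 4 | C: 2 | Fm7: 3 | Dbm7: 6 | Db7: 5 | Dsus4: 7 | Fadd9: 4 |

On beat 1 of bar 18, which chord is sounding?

C

Beat 1 of bar 18 is beat (18−1)×2 + 1 = 35 overall.
Running totals: Em ends at 4, F#6 ends at 9, Bbmaj7 ends at 14, F#6 ends at 16, B6 ends at 18, Dm ends at 22, Fdim ends at 29, A6 ends at 33, C ends at 35.
Beat 35 falls within C.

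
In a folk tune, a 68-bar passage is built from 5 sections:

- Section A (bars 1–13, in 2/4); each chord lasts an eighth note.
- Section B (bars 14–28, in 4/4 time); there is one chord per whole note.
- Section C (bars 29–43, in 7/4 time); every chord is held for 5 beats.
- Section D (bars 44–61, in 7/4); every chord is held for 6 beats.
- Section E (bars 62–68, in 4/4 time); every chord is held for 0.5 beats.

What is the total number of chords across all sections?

165 chords

A: 13 bars × 2 beats = 26 beats; 0.5 beats/chord → 52 chords.
B: 15 bars × 4 beats = 60 beats; 4 beats/chord → 15 chords.
C: 15 bars × 7 beats = 105 beats; 5 beats/chord → 21 chords.
D: 18 bars × 7 beats = 126 beats; 6 beats/chord → 21 chords.
E: 7 bars × 4 beats = 28 beats; 0.5 beats/chord → 56 chords.
Total: 52 + 15 + 21 + 21 + 56 = 165.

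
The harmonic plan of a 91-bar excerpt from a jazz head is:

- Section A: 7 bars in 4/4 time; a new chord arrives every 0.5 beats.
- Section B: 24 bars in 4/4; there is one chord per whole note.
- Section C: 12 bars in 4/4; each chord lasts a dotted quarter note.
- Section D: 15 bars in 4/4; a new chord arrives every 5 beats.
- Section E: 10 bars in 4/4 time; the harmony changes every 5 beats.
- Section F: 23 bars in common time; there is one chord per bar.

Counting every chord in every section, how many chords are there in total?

155 chords

A: 7 bars × 4 beats = 28 beats; 0.5 beats/chord → 56 chords.
B: 24 bars × 4 beats = 96 beats; 4 beats/chord → 24 chords.
C: 12 bars × 4 beats = 48 beats; 1.5 beats/chord → 32 chords.
D: 15 bars × 4 beats = 60 beats; 5 beats/chord → 12 chords.
E: 10 bars × 4 beats = 40 beats; 5 beats/chord → 8 chords.
F: 23 bars × 4 beats = 92 beats; 4 beats/chord → 23 chords.
Total: 56 + 24 + 32 + 12 + 8 + 23 = 155.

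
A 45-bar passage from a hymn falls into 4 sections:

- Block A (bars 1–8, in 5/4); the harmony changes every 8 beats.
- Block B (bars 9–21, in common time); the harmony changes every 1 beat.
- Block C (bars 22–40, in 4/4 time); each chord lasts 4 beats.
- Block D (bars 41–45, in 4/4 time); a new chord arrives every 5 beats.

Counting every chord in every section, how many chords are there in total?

A has 40 beats and chords last 8 each, so 5 chords.
B has 52 beats and chords last 1 each, so 52 chords.
C has 76 beats and chords last 4 each, so 19 chords.
D has 20 beats and chords last 5 each, so 4 chords.
Total: 5 + 52 + 19 + 4 = 80.

80 chords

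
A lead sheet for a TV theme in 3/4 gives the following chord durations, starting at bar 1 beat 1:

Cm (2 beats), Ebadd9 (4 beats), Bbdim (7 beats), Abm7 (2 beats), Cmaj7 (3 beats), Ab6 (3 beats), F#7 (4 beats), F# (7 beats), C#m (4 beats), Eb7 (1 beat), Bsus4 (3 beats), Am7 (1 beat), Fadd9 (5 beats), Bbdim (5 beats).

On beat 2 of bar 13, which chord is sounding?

Bsus4

Beat 2 of bar 13 is beat (13−1)×3 + 2 = 38 overall.
Running totals: Cm ends at 2, Ebadd9 ends at 6, Bbdim ends at 13, Abm7 ends at 15, Cmaj7 ends at 18, Ab6 ends at 21, F#7 ends at 25, F# ends at 32, C#m ends at 36, Eb7 ends at 37, Bsus4 ends at 40.
Beat 38 falls within Bsus4.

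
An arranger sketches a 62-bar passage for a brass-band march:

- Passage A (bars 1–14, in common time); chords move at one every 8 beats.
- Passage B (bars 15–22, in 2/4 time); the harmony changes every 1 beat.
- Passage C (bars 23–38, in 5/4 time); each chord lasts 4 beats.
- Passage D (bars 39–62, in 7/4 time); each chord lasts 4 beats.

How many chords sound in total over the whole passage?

85 chords

A: 14·4 = 56 beats, 56/8 = 7 chords.
B: 8·2 = 16 beats, 16/1 = 16 chords.
C: 16·5 = 80 beats, 80/4 = 20 chords.
D: 24·7 = 168 beats, 168/4 = 42 chords.
Total: 7 + 16 + 20 + 42 = 85.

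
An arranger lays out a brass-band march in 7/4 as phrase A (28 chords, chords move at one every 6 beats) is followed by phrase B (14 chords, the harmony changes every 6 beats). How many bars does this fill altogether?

A: 28 × 6 = 168 beats = 24 bars.
B: 14 × 6 = 84 beats = 12 bars.
Total: 24 + 12 = 36 bars.

36 bars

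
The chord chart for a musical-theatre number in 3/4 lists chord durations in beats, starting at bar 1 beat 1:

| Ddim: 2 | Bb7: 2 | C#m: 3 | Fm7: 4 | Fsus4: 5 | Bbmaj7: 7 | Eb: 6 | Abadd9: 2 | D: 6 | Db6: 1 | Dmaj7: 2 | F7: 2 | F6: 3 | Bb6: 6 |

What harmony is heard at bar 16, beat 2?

Beat 2 of bar 16 is beat (16−1)×3 + 2 = 47 overall.
Running totals: Ddim ends at 2, Bb7 ends at 4, C#m ends at 7, Fm7 ends at 11, Fsus4 ends at 16, Bbmaj7 ends at 23, Eb ends at 29, Abadd9 ends at 31, D ends at 37, Db6 ends at 38, Dmaj7 ends at 40, F7 ends at 42, F6 ends at 45, Bb6 ends at 51.
Beat 47 falls within Bb6.

Bb6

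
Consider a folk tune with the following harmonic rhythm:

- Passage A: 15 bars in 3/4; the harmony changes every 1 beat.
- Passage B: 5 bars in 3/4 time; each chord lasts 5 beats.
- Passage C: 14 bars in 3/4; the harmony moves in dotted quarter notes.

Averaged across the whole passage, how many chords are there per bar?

A: 15 bars of 3 beats is 45 beats; at 1 beat each that's 45 chords.
B: 5 bars of 3 beats is 15 beats; at 5 beats each that's 3 chords.
C: 14 bars of 3 beats is 42 beats; at 1.5 beats each that's 28 chords.
Overall: 76 chords over 34 bars → 76/34 = 38/17 chords per bar.

38/17 chords per bar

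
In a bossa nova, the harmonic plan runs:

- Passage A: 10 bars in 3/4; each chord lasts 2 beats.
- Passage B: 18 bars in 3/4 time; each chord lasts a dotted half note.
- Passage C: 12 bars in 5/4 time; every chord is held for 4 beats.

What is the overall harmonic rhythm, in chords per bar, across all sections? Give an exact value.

A: 10 × 3 = 30 beats ÷ 2 = 15 chords.
B: 18 × 3 = 54 beats ÷ 3 = 18 chords.
C: 12 × 5 = 60 beats ÷ 4 = 15 chords.
Overall: 48 chords over 40 bars → 48/40 = 1.2 chords per bar.

1.2 chords per bar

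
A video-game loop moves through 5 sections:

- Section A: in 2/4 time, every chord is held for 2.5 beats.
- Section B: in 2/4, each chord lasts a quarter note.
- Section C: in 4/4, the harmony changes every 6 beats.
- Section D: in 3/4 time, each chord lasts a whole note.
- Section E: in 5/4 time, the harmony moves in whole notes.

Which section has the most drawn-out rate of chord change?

A: 2/2.5 = 0.8 chords/bar.
B: 2/1 = 2 chords/bar.
C: 4/6 = 2/3 chords/bar.
D: 3/4 = 0.75 chords/bar.
E: 5/4 = 1.25 chords/bar.
Slowest is C at 2/3 chords/bar.

Section C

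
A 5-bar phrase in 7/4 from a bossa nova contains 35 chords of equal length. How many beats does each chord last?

5 bars × 7 beats/bar = 35 beats total.
35 beats ÷ 35 chords = 1 beats per chord.
(That is a quarter note.)

1 beat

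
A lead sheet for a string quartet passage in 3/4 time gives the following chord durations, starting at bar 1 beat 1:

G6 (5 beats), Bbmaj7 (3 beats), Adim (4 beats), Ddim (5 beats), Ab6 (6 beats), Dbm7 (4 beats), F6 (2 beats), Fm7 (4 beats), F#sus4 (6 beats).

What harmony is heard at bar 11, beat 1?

Beat 1 of bar 11 is beat (11−1)×3 + 1 = 31 overall.
Running totals: G6 ends at 5, Bbmaj7 ends at 8, Adim ends at 12, Ddim ends at 17, Ab6 ends at 23, Dbm7 ends at 27, F6 ends at 29, Fm7 ends at 33.
Beat 31 falls within Fm7.

Fm7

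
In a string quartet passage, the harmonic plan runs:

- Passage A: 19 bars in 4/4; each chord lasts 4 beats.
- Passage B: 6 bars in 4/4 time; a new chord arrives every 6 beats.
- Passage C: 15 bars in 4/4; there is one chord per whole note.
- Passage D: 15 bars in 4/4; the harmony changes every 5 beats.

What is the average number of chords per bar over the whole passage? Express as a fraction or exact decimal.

A: 19 × 4 = 76 beats ÷ 4 = 19 chords.
B: 6 × 4 = 24 beats ÷ 6 = 4 chords.
C: 15 × 4 = 60 beats ÷ 4 = 15 chords.
D: 15 × 4 = 60 beats ÷ 5 = 12 chords.
Overall: 50 chords over 55 bars → 50/55 = 10/11 chords per bar.

10/11 chords per bar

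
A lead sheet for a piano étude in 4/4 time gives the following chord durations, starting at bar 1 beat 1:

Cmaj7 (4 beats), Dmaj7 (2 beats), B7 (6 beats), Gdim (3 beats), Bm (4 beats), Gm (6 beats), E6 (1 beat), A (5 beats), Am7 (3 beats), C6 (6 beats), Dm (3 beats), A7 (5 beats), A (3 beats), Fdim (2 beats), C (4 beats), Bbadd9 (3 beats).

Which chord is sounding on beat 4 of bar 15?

Bbadd9

Beat 4 of bar 15 is beat (15−1)×4 + 4 = 60 overall.
Running totals: Cmaj7 ends at 4, Dmaj7 ends at 6, B7 ends at 12, Gdim ends at 15, Bm ends at 19, Gm ends at 25, E6 ends at 26, A ends at 31, Am7 ends at 34, C6 ends at 40, Dm ends at 43, A7 ends at 48, A ends at 51, Fdim ends at 53, C ends at 57, Bbadd9 ends at 60.
Beat 60 falls within Bbadd9.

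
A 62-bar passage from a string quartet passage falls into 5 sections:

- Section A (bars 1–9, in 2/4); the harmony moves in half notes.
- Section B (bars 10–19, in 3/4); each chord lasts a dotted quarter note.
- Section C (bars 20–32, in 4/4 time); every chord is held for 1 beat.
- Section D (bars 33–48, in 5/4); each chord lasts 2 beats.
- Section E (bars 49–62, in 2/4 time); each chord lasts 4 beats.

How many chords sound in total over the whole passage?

128 chords

A: 9 bars × 2 beats = 18 beats; 2 beats/chord → 9 chords.
B: 10 bars × 3 beats = 30 beats; 1.5 beats/chord → 20 chords.
C: 13 bars × 4 beats = 52 beats; 1 beat/chord → 52 chords.
D: 16 bars × 5 beats = 80 beats; 2 beats/chord → 40 chords.
E: 14 bars × 2 beats = 28 beats; 4 beats/chord → 7 chords.
Total: 9 + 20 + 52 + 40 + 7 = 128.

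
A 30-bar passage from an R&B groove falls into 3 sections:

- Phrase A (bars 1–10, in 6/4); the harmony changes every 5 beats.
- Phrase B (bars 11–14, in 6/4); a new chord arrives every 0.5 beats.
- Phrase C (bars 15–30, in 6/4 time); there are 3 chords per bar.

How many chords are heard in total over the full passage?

108 chords

A: 10·6 = 60 beats, 60/5 = 12 chords.
B: 4·6 = 24 beats, 24/0.5 = 48 chords.
C: 16·6 = 96 beats, 96/2 = 48 chords.
Total: 12 + 48 + 48 = 108.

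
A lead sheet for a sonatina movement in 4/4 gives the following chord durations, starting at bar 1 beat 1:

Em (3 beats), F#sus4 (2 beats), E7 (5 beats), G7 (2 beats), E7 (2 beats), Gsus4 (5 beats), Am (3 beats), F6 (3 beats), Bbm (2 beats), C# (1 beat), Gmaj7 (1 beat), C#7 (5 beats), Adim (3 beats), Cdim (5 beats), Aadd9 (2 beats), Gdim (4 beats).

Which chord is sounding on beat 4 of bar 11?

Beat 4 of bar 11 is beat (11−1)×4 + 4 = 44 overall.
Running totals: Em ends at 3, F#sus4 ends at 5, E7 ends at 10, G7 ends at 12, E7 ends at 14, Gsus4 ends at 19, Am ends at 22, F6 ends at 25, Bbm ends at 27, C# ends at 28, Gmaj7 ends at 29, C#7 ends at 34, Adim ends at 37, Cdim ends at 42, Aadd9 ends at 44.
Beat 44 falls within Aadd9.

Aadd9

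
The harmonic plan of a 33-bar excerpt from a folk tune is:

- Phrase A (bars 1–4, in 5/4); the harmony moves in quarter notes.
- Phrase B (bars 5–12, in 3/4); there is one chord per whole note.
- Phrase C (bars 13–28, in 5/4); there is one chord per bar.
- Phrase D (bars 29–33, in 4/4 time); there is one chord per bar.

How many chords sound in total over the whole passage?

47 chords

A: 4 bars × 5 beats = 20 beats; 1 beat/chord → 20 chords.
B: 8 bars × 3 beats = 24 beats; 4 beats/chord → 6 chords.
C: 16 bars × 5 beats = 80 beats; 5 beats/chord → 16 chords.
D: 5 bars × 4 beats = 20 beats; 4 beats/chord → 5 chords.
Total: 20 + 6 + 16 + 5 = 47.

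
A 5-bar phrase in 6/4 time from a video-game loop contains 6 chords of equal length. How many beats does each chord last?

5 beats

5 bars × 6 beats/bar = 30 beats total.
30 beats ÷ 6 chords = 5 beats per chord.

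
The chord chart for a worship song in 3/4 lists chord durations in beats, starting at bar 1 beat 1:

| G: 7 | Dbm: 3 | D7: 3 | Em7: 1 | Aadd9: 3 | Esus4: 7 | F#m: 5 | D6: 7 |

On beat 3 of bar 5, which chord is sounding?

Beat 3 of bar 5 is beat (5−1)×3 + 3 = 15 overall.
Running totals: G ends at 7, Dbm ends at 10, D7 ends at 13, Em7 ends at 14, Aadd9 ends at 17.
Beat 15 falls within Aadd9.

Aadd9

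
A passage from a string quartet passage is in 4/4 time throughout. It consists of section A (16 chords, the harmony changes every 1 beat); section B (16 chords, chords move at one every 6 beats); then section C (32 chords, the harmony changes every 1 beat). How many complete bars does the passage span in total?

36 bars

A: 16 × 1 = 16 beats = 4 bars.
B: 16 × 6 = 96 beats = 24 bars.
C: 32 × 1 = 32 beats = 8 bars.
Total: 4 + 24 + 8 = 36 bars.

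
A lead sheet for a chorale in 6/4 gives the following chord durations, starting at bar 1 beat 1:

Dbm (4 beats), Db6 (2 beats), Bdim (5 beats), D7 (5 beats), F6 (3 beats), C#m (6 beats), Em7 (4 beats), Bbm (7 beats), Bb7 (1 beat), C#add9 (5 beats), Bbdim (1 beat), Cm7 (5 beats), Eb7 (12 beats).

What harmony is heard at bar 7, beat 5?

Beat 5 of bar 7 is beat (7−1)×6 + 5 = 41 overall.
Running totals: Dbm ends at 4, Db6 ends at 6, Bdim ends at 11, D7 ends at 16, F6 ends at 19, C#m ends at 25, Em7 ends at 29, Bbm ends at 36, Bb7 ends at 37, C#add9 ends at 42.
Beat 41 falls within C#add9.

C#add9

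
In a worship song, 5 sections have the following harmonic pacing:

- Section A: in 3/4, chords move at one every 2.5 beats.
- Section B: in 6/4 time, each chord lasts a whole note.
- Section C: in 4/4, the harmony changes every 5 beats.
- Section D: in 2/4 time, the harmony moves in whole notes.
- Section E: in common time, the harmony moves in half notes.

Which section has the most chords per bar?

Section E

A: each chord is 2.5 beats in 3/4, so 1.2 per bar.
B: each chord is 4 beats in 6/4, so 1.5 per bar.
C: each chord is 5 beats in 4/4, so 0.8 per bar.
D: each chord is 4 beats in 2/4, so 0.5 per bar.
E: each chord is 2 beats in 4/4, so 2 per bar.
Fastest is E at 2 chords/bar.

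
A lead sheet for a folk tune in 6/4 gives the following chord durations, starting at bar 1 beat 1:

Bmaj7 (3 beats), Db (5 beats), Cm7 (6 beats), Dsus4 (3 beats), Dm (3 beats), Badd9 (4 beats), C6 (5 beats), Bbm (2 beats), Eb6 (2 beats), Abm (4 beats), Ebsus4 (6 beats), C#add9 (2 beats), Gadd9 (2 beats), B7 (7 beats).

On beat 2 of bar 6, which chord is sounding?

Beat 2 of bar 6 is beat (6−1)×6 + 2 = 32 overall.
Running totals: Bmaj7 ends at 3, Db ends at 8, Cm7 ends at 14, Dsus4 ends at 17, Dm ends at 20, Badd9 ends at 24, C6 ends at 29, Bbm ends at 31, Eb6 ends at 33.
Beat 32 falls within Eb6.

Eb6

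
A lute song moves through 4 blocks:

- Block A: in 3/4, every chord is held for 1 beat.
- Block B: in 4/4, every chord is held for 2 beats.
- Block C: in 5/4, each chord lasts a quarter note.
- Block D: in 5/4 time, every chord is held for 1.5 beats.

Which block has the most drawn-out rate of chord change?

Block B

A: each chord is 1 beat in 3/4, so 3 per bar.
B: each chord is 2 beats in 4/4, so 2 per bar.
C: each chord is 1 beat in 5/4, so 5 per bar.
D: each chord is 1.5 beats in 5/4, so 10/3 per bar.
Slowest is B at 2 chords/bar.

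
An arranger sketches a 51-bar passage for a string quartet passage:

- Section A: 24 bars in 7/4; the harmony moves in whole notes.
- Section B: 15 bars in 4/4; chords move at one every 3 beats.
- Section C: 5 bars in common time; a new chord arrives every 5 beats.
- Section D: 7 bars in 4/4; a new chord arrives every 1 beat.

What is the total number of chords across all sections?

94 chords

A has 168 beats and chords last 4 each, so 42 chords.
B has 60 beats and chords last 3 each, so 20 chords.
C has 20 beats and chords last 5 each, so 4 chords.
D has 28 beats and chords last 1 each, so 28 chords.
Total: 42 + 20 + 4 + 28 = 94.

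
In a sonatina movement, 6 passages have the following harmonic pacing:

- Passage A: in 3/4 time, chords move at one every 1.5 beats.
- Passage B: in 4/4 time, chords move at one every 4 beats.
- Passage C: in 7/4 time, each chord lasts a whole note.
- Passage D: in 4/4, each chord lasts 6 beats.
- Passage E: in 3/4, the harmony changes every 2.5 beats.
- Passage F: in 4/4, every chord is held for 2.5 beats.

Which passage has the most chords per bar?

A: 3/1.5 = 2 chords/bar.
B: 4/4 = 1 chord/bar.
C: 7/4 = 1.75 chords/bar.
D: 4/6 = 2/3 chords/bar.
E: 3/2.5 = 1.2 chords/bar.
F: 4/2.5 = 1.6 chords/bar.
Fastest is A at 2 chords/bar.

Passage A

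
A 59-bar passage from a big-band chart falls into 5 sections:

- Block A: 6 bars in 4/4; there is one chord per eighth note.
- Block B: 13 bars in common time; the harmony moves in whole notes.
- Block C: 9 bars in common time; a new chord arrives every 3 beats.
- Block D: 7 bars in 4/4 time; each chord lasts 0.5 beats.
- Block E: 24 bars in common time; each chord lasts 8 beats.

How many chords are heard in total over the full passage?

141 chords

A: 6·4 = 24 beats, 24/0.5 = 48 chords.
B: 13·4 = 52 beats, 52/4 = 13 chords.
C: 9·4 = 36 beats, 36/3 = 12 chords.
D: 7·4 = 28 beats, 28/0.5 = 56 chords.
E: 24·4 = 96 beats, 96/8 = 12 chords.
Total: 48 + 13 + 12 + 56 + 12 = 141.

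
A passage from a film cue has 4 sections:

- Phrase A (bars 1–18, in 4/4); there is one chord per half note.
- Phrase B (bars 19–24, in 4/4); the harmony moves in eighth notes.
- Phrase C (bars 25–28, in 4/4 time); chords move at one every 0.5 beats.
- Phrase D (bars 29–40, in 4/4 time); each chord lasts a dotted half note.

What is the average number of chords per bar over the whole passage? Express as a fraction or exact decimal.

A: 18 × 4 = 72 beats ÷ 2 = 36 chords.
B: 6 × 4 = 24 beats ÷ 0.5 = 48 chords.
C: 4 × 4 = 16 beats ÷ 0.5 = 32 chords.
D: 12 × 4 = 48 beats ÷ 3 = 16 chords.
Overall: 132 chords over 40 bars → 132/40 = 3.3 chords per bar.

3.3 chords per bar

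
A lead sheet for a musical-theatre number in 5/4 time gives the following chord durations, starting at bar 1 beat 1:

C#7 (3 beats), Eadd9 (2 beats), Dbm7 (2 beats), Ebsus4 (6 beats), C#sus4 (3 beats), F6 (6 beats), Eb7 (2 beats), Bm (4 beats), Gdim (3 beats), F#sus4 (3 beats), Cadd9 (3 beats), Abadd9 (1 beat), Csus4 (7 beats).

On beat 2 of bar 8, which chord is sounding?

Beat 2 of bar 8 is beat (8−1)×5 + 2 = 37 overall.
Running totals: C#7 ends at 3, Eadd9 ends at 5, Dbm7 ends at 7, Ebsus4 ends at 13, C#sus4 ends at 16, F6 ends at 22, Eb7 ends at 24, Bm ends at 28, Gdim ends at 31, F#sus4 ends at 34, Cadd9 ends at 37.
Beat 37 falls within Cadd9.

Cadd9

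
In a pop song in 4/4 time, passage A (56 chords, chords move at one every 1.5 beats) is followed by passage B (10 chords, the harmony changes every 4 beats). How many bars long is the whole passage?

A: 56 × 1.5 = 84 beats = 21 bars.
B: 10 × 4 = 40 beats = 10 bars.
Total: 21 + 10 = 31 bars.

31 bars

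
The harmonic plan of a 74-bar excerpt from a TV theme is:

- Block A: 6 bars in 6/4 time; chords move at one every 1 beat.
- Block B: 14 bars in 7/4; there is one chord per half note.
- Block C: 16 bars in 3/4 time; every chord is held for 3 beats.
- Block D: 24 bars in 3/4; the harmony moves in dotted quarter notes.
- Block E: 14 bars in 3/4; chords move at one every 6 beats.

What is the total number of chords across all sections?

A: 6·6 = 36 beats, 36/1 = 36 chords.
B: 14·7 = 98 beats, 98/2 = 49 chords.
C: 16·3 = 48 beats, 48/3 = 16 chords.
D: 24·3 = 72 beats, 72/1.5 = 48 chords.
E: 14·3 = 42 beats, 42/6 = 7 chords.
Total: 36 + 49 + 16 + 48 + 7 = 156.

156 chords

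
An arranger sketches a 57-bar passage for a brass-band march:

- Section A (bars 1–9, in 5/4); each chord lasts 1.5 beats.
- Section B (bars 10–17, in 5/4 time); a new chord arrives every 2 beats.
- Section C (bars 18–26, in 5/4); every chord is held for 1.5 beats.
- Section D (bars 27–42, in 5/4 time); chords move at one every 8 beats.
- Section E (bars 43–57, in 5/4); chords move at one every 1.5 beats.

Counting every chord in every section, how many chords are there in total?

140 chords

A has 45 beats and chords last 1.5 each, so 30 chords.
B has 40 beats and chords last 2 each, so 20 chords.
C has 45 beats and chords last 1.5 each, so 30 chords.
D has 80 beats and chords last 8 each, so 10 chords.
E has 75 beats and chords last 1.5 each, so 50 chords.
Total: 30 + 20 + 30 + 10 + 50 = 140.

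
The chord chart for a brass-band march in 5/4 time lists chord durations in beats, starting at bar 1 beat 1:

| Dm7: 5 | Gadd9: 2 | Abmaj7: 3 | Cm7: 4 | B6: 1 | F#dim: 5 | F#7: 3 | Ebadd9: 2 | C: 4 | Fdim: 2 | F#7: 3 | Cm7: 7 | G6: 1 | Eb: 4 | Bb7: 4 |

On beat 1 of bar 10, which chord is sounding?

Eb

Beat 1 of bar 10 is beat (10−1)×5 + 1 = 46 overall.
Running totals: Dm7 ends at 5, Gadd9 ends at 7, Abmaj7 ends at 10, Cm7 ends at 14, B6 ends at 15, F#dim ends at 20, F#7 ends at 23, Ebadd9 ends at 25, C ends at 29, Fdim ends at 31, F#7 ends at 34, Cm7 ends at 41, G6 ends at 42, Eb ends at 46.
Beat 46 falls within Eb.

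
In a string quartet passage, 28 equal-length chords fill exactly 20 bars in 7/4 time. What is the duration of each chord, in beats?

5 beats

20 bars × 7 beats/bar = 140 beats total.
140 beats ÷ 28 chords = 5 beats per chord.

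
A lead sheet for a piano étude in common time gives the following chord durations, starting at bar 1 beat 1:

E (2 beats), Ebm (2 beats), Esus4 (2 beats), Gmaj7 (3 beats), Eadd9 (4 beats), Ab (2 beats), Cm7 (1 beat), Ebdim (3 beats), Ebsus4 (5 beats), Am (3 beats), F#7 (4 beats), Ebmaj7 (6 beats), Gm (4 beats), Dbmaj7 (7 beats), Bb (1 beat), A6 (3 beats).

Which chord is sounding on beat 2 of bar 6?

Beat 2 of bar 6 is beat (6−1)×4 + 2 = 22 overall.
Running totals: E ends at 2, Ebm ends at 4, Esus4 ends at 6, Gmaj7 ends at 9, Eadd9 ends at 13, Ab ends at 15, Cm7 ends at 16, Ebdim ends at 19, Ebsus4 ends at 24.
Beat 22 falls within Ebsus4.

Ebsus4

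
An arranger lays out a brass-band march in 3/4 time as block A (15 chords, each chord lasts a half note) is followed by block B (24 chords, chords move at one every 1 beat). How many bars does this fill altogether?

A: 15 × 2 = 30 beats = 10 bars.
B: 24 × 1 = 24 beats = 8 bars.
Total: 10 + 8 = 18 bars.

18 bars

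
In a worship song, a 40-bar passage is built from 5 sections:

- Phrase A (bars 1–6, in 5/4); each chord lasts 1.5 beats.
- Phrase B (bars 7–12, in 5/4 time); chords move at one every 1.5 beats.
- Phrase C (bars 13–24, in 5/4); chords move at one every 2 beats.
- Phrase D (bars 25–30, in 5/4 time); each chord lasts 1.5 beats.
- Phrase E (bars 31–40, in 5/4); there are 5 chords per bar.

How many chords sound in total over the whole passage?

140 chords

A has 30 beats and chords last 1.5 each, so 20 chords.
B has 30 beats and chords last 1.5 each, so 20 chords.
C has 60 beats and chords last 2 each, so 30 chords.
D has 30 beats and chords last 1.5 each, so 20 chords.
E has 50 beats and chords last 1 each, so 50 chords.
Total: 20 + 20 + 30 + 20 + 50 = 140.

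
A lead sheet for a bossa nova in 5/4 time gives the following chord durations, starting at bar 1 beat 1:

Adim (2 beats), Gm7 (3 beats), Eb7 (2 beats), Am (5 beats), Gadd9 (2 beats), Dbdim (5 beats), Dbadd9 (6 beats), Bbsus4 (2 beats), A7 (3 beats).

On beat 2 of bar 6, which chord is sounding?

Bbsus4

Beat 2 of bar 6 is beat (6−1)×5 + 2 = 27 overall.
Running totals: Adim ends at 2, Gm7 ends at 5, Eb7 ends at 7, Am ends at 12, Gadd9 ends at 14, Dbdim ends at 19, Dbadd9 ends at 25, Bbsus4 ends at 27.
Beat 27 falls within Bbsus4.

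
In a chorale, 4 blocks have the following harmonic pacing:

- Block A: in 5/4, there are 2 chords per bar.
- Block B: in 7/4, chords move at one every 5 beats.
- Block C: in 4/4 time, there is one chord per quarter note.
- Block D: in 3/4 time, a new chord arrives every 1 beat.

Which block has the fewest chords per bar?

Block B

A: 5/2.5 = 2 chords/bar.
B: 7/5 = 1.4 chords/bar.
C: 4/1 = 4 chords/bar.
D: 3/1 = 3 chords/bar.
Slowest is B at 1.4 chords/bar.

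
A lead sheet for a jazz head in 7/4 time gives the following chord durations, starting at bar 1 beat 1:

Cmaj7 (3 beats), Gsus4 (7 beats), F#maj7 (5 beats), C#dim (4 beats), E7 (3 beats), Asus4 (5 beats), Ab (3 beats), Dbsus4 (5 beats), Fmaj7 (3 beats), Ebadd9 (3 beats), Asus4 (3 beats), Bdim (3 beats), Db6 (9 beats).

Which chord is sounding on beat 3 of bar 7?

Beat 3 of bar 7 is beat (7−1)×7 + 3 = 45 overall.
Running totals: Cmaj7 ends at 3, Gsus4 ends at 10, F#maj7 ends at 15, C#dim ends at 19, E7 ends at 22, Asus4 ends at 27, Ab ends at 30, Dbsus4 ends at 35, Fmaj7 ends at 38, Ebadd9 ends at 41, Asus4 ends at 44, Bdim ends at 47.
Beat 45 falls within Bdim.

Bdim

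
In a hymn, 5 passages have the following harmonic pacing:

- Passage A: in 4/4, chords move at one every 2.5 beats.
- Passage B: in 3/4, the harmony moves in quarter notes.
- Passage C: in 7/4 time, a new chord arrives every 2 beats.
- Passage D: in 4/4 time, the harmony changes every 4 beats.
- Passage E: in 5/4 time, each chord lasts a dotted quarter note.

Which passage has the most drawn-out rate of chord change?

Passage D

A: 4/2.5 = 1.6 chords/bar.
B: 3/1 = 3 chords/bar.
C: 7/2 = 3.5 chords/bar.
D: 4/4 = 1 chord/bar.
E: 5/1.5 = 10/3 chords/bar.
Slowest is D at 1 chords/bar.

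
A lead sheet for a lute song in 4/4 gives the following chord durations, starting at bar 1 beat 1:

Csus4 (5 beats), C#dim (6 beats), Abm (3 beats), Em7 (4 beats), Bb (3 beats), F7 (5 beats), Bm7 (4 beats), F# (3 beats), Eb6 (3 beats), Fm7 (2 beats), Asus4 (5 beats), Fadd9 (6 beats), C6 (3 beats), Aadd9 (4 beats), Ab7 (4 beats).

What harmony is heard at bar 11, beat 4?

Fadd9

Beat 4 of bar 11 is beat (11−1)×4 + 4 = 44 overall.
Running totals: Csus4 ends at 5, C#dim ends at 11, Abm ends at 14, Em7 ends at 18, Bb ends at 21, F7 ends at 26, Bm7 ends at 30, F# ends at 33, Eb6 ends at 36, Fm7 ends at 38, Asus4 ends at 43, Fadd9 ends at 49.
Beat 44 falls within Fadd9.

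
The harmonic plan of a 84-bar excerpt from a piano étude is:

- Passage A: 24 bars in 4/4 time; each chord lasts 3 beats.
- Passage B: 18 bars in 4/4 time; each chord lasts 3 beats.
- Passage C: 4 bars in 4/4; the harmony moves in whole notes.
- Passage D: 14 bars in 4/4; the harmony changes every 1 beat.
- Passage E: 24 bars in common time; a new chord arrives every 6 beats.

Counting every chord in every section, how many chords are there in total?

132 chords

A has 96 beats and chords last 3 each, so 32 chords.
B has 72 beats and chords last 3 each, so 24 chords.
C has 16 beats and chords last 4 each, so 4 chords.
D has 56 beats and chords last 1 each, so 56 chords.
E has 96 beats and chords last 6 each, so 16 chords.
Total: 32 + 24 + 4 + 56 + 16 = 132.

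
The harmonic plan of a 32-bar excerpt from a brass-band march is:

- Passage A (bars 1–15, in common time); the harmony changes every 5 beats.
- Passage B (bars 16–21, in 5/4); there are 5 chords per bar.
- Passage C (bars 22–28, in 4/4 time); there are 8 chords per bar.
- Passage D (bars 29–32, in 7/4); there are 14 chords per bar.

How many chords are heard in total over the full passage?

154 chords

A: 15·4 = 60 beats, 60/5 = 12 chords.
B: 6·5 = 30 beats, 30/1 = 30 chords.
C: 7·4 = 28 beats, 28/0.5 = 56 chords.
D: 4·7 = 28 beats, 28/0.5 = 56 chords.
Total: 12 + 30 + 56 + 56 = 154.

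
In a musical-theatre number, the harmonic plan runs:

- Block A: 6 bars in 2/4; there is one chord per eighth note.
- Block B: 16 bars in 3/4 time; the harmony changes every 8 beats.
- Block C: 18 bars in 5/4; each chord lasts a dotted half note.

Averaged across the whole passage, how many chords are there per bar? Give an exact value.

A: 6 × 2 = 12 beats ÷ 0.5 = 24 chords.
B: 16 × 3 = 48 beats ÷ 8 = 6 chords.
C: 18 × 5 = 90 beats ÷ 3 = 30 chords.
Overall: 60 chords over 40 bars → 60/40 = 1.5 chords per bar.

1.5 chords per bar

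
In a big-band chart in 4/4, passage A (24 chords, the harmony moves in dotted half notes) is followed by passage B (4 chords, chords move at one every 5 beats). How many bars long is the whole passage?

A: 24 × 3 = 72 beats = 18 bars.
B: 4 × 5 = 20 beats = 5 bars.
Total: 18 + 5 = 23 bars.

23 bars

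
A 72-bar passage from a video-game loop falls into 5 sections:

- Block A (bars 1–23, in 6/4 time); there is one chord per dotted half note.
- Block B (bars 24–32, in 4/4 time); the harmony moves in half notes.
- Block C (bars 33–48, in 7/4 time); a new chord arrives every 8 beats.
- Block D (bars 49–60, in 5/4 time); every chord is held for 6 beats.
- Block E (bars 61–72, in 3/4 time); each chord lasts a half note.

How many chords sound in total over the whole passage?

106 chords

A: 23·6 = 138 beats, 138/3 = 46 chords.
B: 9·4 = 36 beats, 36/2 = 18 chords.
C: 16·7 = 112 beats, 112/8 = 14 chords.
D: 12·5 = 60 beats, 60/6 = 10 chords.
E: 12·3 = 36 beats, 36/2 = 18 chords.
Total: 46 + 18 + 14 + 10 + 18 = 106.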